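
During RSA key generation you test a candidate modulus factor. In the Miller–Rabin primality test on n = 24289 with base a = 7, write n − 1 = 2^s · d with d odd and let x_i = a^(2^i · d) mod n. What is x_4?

n − 1 = 24288 = 2^5 · 759, so s = 5 and d = 759.
x_0 = 7^759 mod 24289 = 16742.
x_1 = 16742^2 mod 24289 = 23793.
x_2 = 23793^2 mod 24289 = 3126.
x_3 = 3126^2 mod 24289 = 7698.
x_4 = 7698^2 mod 24289 = 18333.

18333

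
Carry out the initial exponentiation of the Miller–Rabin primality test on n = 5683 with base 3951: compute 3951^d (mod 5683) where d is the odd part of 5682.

5682

n − 1 = 5682 = 2^1 · 2841, so s = 1 and d = 2841.
3951^2841 mod 5683 = 5682.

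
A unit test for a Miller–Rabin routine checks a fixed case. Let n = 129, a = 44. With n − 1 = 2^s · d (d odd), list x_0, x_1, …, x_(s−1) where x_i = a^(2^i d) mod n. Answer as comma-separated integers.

44, 1, 1, 1, 1, 1, 1

n − 1 = 128 = 2^7 · 1, so s = 7 and d = 1.
x_0 = 44^1 mod 129 = 44.
x_1 = 44^2 mod 129 = 1.
x_2 = 1^2 mod 129 = 1.
x_3 = 1^2 mod 129 = 1.
x_4 = 1^2 mod 129 = 1.
x_5 = 1^2 mod 129 = 1.
x_6 = 1^2 mod 129 = 1.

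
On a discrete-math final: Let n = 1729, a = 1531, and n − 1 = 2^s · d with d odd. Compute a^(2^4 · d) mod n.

1

n − 1 = 1728 = 2^6 · 27, so s = 6 and d = 27.
Repeated squaring mod 1729: 1531^1 ≡ 1531, 1531^2 ≡ 1166, 1531^4 ≡ 562, 1531^8 ≡ 1166, 1531^16 ≡ 562.
27 = 16 + 8 + 2 + 1, so 1531^27 ≡ 562·1166·1166·1531 ≡ 818 (mod 1729).
x_0 = 818.
x_1 = 818^2 mod 1729 = 1.
x_2 = 1^2 mod 1729 = 1.
x_3 = 1^2 mod 1729 = 1.
x_4 = 1^2 mod 1729 = 1.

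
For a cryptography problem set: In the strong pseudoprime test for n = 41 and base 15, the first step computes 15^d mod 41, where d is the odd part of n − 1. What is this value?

14

n − 1 = 40 = 2^3 · 5, so s = 3 and d = 5.
15^5 mod 41 = 14.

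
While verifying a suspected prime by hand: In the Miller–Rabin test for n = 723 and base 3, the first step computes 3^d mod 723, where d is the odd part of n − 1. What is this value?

n − 1 = 722 = 2^1 · 361, so s = 1 and d = 361.
Repeated squaring mod 723: 3^1 ≡ 3, 3^2 ≡ 9, 3^4 ≡ 81, 3^8 ≡ 54, 3^16 ≡ 24, 3^32 ≡ 576, 3^64 ≡ 642, 3^128 ≡ 54, 3^256 ≡ 24.
361 = 256 + 64 + 32 + 8 + 1, so 3^361 ≡ 24·642·576·54·3 ≡ 3 (mod 723).

3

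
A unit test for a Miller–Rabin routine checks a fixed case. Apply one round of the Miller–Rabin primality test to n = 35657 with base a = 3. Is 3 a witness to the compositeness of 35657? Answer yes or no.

yes

n − 1 = 35656 = 2^3 · 4457, so s = 3 and d = 4457.
x_0 = 3^4457 mod 35657 = 30055.
x_0 is neither 1 nor 35656, so continue squaring.
x_1 = 30055^2 mod 35657 = 4244.
x_2 = 4244^2 mod 35657 = 4751.
Reached i = s−1 = 2 without hitting −1: 3 is a Miller–Rabin witness and 35657 is composite.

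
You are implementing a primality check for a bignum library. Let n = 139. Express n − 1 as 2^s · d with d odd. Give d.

Halving: 138 → 69; 69 is odd.
So 138 = 2^1 · 69.

69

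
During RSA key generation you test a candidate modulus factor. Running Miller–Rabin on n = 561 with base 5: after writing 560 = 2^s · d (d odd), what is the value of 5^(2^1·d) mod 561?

529

n − 1 = 560 = 2^4 · 35, so s = 4 and d = 35.
By repeated squaring, 5^35 ≡ 23 (mod 561).
x_0 = 23.
x_1 = 23^2 mod 561 = 529.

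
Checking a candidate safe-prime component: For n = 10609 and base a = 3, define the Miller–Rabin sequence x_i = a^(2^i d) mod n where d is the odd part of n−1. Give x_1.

5048

n − 1 = 10608 = 2^4 · 663, so s = 4 and d = 663.
x_0 = 3^663 mod 10609 = 2780.
x_1 = 2780^2 mod 10609 = 5048.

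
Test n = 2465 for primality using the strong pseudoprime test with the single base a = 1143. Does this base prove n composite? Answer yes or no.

no

n − 1 = 2464 = 2^5 · 77, so s = 5 and d = 77.
x_0 = 1143^77 mod 2465 = 1143.
x_0 is neither 1 nor 2464, so continue squaring.
x_1 = 1143^2 mod 2465 = 2464.
x_1 ≡ −1, so 1143 is not a witness.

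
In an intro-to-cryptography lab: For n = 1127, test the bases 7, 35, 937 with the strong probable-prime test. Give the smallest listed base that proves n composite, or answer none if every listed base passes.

7

n − 1 = 1126 = 2^1 · 563, so s = 1 and d = 563.
Base 7: x_0 = 7^563 mod 1127 = 1078. x_0 ∉ {1, 1126} and s = 1, so 7 is a Miller–Rabin witness and 1127 is composite.
Base 35: x_0 = 35^563 mod 1127 = 98. x_0 ∉ {1, 1126} and s = 1, so 35 is a Miller–Rabin witness and 1127 is composite.
Base 937: x_0 = 937^563 mod 1127 = 608. x_0 ∉ {1, 1126} and s = 1, so 937 is a Miller–Rabin witness and 1127 is composite.
The smallest witness among the given bases is 7.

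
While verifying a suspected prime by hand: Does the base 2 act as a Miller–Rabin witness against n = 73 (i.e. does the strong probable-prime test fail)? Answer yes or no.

no

n − 1 = 72 = 2^3 · 9, so s = 3 and d = 9.
Repeated squaring mod 73: 2^1 ≡ 2, 2^2 ≡ 4, 2^4 ≡ 16, 2^8 ≡ 37.
9 = 8 + 1, so 2^9 ≡ 37·2 ≡ 1 (mod 73).
x_0 = 2^9 mod 73 = 1.
x_0 = 1, so 2 is not a witness.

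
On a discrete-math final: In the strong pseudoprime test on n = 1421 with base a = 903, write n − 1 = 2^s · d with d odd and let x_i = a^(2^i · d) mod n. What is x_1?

n − 1 = 1420 = 2^2 · 355, so s = 2 and d = 355.
Repeated squaring mod 1421: 903^1 ≡ 903, 903^2 ≡ 1176, 903^4 ≡ 343, 903^8 ≡ 1127, 903^16 ≡ 1176, 903^32 ≡ 343, 903^64 ≡ 1127, 903^128 ≡ 1176, 903^256 ≡ 343.
355 = 256 + 64 + 32 + 2 + 1, so 903^355 ≡ 343·1127·343·1176·903 ≡ 1372 (mod 1421).
x_0 = 1372.
x_1 = 1372^2 mod 1421 = 980.

980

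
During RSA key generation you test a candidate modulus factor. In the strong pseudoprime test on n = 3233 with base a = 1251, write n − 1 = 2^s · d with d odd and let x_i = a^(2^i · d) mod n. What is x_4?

77

n − 1 = 3232 = 2^5 · 101, so s = 5 and d = 101.
x_0 = 1251^101 mod 3233 = 2616.
x_1 = 2616^2 mod 3233 = 2428.
x_2 = 2428^2 mod 3233 = 1425.
x_3 = 1425^2 mod 3233 = 301.
x_4 = 301^2 mod 3233 = 77.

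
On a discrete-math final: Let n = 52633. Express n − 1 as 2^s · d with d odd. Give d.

Halving: 52632 → 26316 → 13158 → 6579; 6579 is odd.
So 52632 = 2^3 · 6579.

6579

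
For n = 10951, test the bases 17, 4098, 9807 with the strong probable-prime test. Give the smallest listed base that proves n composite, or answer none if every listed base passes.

n − 1 = 10950 = 2^1 · 5475, so s = 1 and d = 5475.
Base 17: x_0 = 17^5475 mod 10951 = 9558. x_0 ∉ {1, 10950} and s = 1, so 17 is a Miller–Rabin witness and 10951 is composite.
Base 4098: x_0 = 4098^5475 mod 10951 = 9879. x_0 ∉ {1, 10950} and s = 1, so 4098 is a Miller–Rabin witness and 10951 is composite.
Base 9807: x_0 = 9807^5475 mod 10951 = 2287. x_0 ∉ {1, 10950} and s = 1, so 9807 is a Miller–Rabin witness and 10951 is composite.
The smallest witness among the given bases is 17.

17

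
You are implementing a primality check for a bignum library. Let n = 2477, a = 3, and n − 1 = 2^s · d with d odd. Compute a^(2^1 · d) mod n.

n − 1 = 2476 = 2^2 · 619, so s = 2 and d = 619.
x_0 = 3^619 mod 2477 = 915.
x_1 = 915^2 mod 2477 = 2476.

2476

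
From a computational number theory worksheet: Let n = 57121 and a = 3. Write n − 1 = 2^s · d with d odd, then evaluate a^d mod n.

54254

n − 1 = 57120 = 2^5 · 1785, so s = 5 and d = 1785.
3^1785 mod 57121 = 54254.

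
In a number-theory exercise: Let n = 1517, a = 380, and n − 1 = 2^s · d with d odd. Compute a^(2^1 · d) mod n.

n − 1 = 1516 = 2^2 · 379, so s = 2 and d = 379.
x_0 = 380^379 mod 1517 = 1379.
x_1 = 1379^2 mod 1517 = 840.

840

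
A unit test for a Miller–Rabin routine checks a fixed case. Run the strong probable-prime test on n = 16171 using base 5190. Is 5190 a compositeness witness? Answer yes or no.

yes

n − 1 = 16170 = 2^1 · 8085, so s = 1 and d = 8085.
Repeated squaring mod 16171: 5190^1 ≡ 5190, 5190^2 ≡ 11385, 5190^4 ≡ 7660, 5190^8 ≡ 7212, 5190^16 ≡ 7008, 5190^32 ≡ 737, 5190^64 ≡ 9526, 5190^128 ≡ 9195, 5190^256 ≡ 6037, 5190^512 ≡ 12106, 5190^1024 ≡ 13634, 5190^2048 ≡ 311, 5190^4096 ≡ 15866.
8085 = 4096 + 2048 + 1024 + 512 + 256 + 128 + 16 + 4 + 1, so 5190^8085 ≡ 15866·311·13634·12106·6037·9195·7008·7660·5190 ≡ 1429 (mod 16171).
x_0 = 5190^8085 mod 16171 = 1429.
x_0 ∉ {1, 16170} and s = 1, so 5190 is a Miller–Rabin witness and 16171 is composite.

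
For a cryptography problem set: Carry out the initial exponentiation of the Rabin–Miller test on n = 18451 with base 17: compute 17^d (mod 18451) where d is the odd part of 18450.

n − 1 = 18450 = 2^1 · 9225, so s = 1 and d = 9225.
Repeated squaring mod 18451: 17^1 ≡ 17, 17^2 ≡ 289, 17^4 ≡ 9717, 17^8 ≡ 6322, 17^16 ≡ 2818, 17^32 ≡ 7194, 17^64 ≡ 17032, 17^128 ≡ 2402, 17^256 ≡ 12892, 17^512 ≡ 15507, 17^1024 ≡ 13617, 17^2048 ≡ 8590, 17^4096 ≡ 2551, 17^8192 ≡ 12849.
9225 = 8192 + 1024 + 8 + 1, so 17^9225 ≡ 12849·13617·6322·17 ≡ 18450 (mod 18451).

18450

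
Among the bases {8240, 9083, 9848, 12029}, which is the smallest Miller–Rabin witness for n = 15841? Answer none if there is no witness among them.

9083

n − 1 = 15840 = 2^5 · 495, so s = 5 and d = 495.
Base 8240: x_0 = 8240^495 mod 15841 = 1. x_0 = 1, so 8240 is not a witness.
Base 9083: x_0 = 9083^495 mod 15841 = 10137. x_0 is neither 1 nor 15840, so continue squaring. x_1 = 10137^2 mod 15841 = 14043. x_2 = 14043^2 mod 15841 = 1240. x_3 = 1240^2 mod 15841 = 1023. x_4 = 1023^2 mod 15841 = 1023. Reached i = s−1 = 4 without hitting −1: 9083 is a Miller–Rabin witness and 15841 is composite.
Base 9848: x_0 = 9848^495 mod 15841 = 10198. x_0 is neither 1 nor 15840, so continue squaring. x_1 = 10198^2 mod 15841 = 3039. x_2 = 3039^2 mod 15841 = 218. x_3 = 218^2 mod 15841 = 1. x_3 = 1 but x_2 ≠ ±1, a nontrivial square root of 1 — 9848 is a witness and 15841 is composite.
Base 12029: x_0 = 12029^495 mod 15841 = 13796. x_0 is neither 1 nor 15840, so continue squaring. x_1 = 13796^2 mod 15841 = 1. x_1 = 1 but x_0 ≠ ±1, a nontrivial square root of 1 — 12029 is a witness and 15841 is composite.
The smallest witness among the given bases is 9083.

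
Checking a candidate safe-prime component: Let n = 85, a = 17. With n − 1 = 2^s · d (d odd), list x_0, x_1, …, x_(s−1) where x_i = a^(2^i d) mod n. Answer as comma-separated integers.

17, 34

n − 1 = 84 = 2^2 · 21, so s = 2 and d = 21.
x_0 = 17^21 mod 85 = 17.
x_1 = 17^2 mod 85 = 34.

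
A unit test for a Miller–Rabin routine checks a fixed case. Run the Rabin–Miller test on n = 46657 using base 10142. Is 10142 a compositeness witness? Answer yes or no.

yes

n − 1 = 46656 = 2^6 · 729, so s = 6 and d = 729.
x_0 = 10142^729 mod 46657 = 15761.
x_0 is neither 1 nor 46656, so continue squaring.
x_1 = 15761^2 mod 46657 = 7253.
x_2 = 7253^2 mod 46657 = 23570.
x_3 = 23570^2 mod 46657 = 1.
x_3 = 1 but x_2 ≠ ±1, a nontrivial square root of 1 — 10142 is a witness and 46657 is composite.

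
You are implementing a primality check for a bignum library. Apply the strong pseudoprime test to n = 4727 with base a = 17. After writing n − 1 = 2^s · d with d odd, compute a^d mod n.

n − 1 = 4726 = 2^1 · 2363, so s = 1 and d = 2363.
17^2363 mod 4727 = 1172.

1172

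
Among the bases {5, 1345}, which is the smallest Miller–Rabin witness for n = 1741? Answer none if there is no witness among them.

n − 1 = 1740 = 2^2 · 435, so s = 2 and d = 435.
Base 5: x_0 = 5^435 mod 1741 = 1. x_0 = 1, so 5 is not a witness.
Base 1345: x_0 = 1345^435 mod 1741 = 1. x_0 = 1, so 1345 is not a witness.
No listed base is a witness for 1741.

none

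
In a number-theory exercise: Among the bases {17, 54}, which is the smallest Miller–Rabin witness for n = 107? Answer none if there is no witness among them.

n − 1 = 106 = 2^1 · 53, so s = 1 and d = 53.
Base 17: x_0 = 17^53 mod 107 = 106. x_0 = 106 ≡ −1, so 17 is not a witness.
Base 54: x_0 = 54^53 mod 107 = 106. x_0 = 106 ≡ −1, so 54 is not a witness.
No listed base is a witness for 107.

none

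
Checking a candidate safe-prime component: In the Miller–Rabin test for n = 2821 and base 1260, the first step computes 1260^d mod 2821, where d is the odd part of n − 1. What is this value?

714

n − 1 = 2820 = 2^2 · 705, so s = 2 and d = 705.
Repeated squaring mod 2821: 1260^1 ≡ 1260, 1260^2 ≡ 2198, 1260^4 ≡ 1652, 1260^8 ≡ 1197, 1260^16 ≡ 2562, 1260^32 ≡ 2198, 1260^64 ≡ 1652, 1260^128 ≡ 1197, 1260^256 ≡ 2562, 1260^512 ≡ 2198.
705 = 512 + 128 + 64 + 1, so 1260^705 ≡ 2198·1197·1652·1260 ≡ 714 (mod 2821).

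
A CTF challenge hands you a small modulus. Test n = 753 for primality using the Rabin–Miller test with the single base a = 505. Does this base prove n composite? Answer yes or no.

n − 1 = 752 = 2^4 · 47, so s = 4 and d = 47.
x_0 = 505^47 mod 753 = 538.
x_0 is neither 1 nor 752, so continue squaring.
x_1 = 538^2 mod 753 = 292.
x_2 = 292^2 mod 753 = 175.
x_3 = 175^2 mod 753 = 505.
Reached i = s−1 = 3 without hitting −1: 505 is a Miller–Rabin witness and 753 is composite.

yes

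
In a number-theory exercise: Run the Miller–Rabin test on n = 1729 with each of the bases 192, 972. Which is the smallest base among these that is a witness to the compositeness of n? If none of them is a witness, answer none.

none

n − 1 = 1728 = 2^6 · 27, so s = 6 and d = 27.
Base 192: x_0 = 192^27 mod 1729 = 1728. x_0 = 1728 ≡ −1, so 192 is not a witness.
Base 972: x_0 = 972^27 mod 1729 = 1728. x_0 = 1728 ≡ −1, so 972 is not a witness.
No listed base is a witness for 1729.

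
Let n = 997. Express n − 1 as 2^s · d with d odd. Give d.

249

Halving: 996 → 498 → 249; 249 is odd.
So 996 = 2^2 · 249.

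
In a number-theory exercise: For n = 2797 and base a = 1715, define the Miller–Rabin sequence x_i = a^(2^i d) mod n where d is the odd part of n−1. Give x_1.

n − 1 = 2796 = 2^2 · 699, so s = 2 and d = 699.
By repeated squaring, 1715^699 ≡ 2194 (mod 2797).
x_0 = 2194.
x_1 = 2194^2 mod 2797 = 2796.

2796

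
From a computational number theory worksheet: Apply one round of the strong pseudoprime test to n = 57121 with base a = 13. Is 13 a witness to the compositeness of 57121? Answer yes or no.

n − 1 = 57120 = 2^5 · 1785, so s = 5 and d = 1785.
Repeated squaring mod 57121: 13^1 ≡ 13, 13^2 ≡ 169, 13^4 ≡ 28561, 13^8 ≡ 42841, 13^16 ≡ 53551, 13^32 ≡ 6917, 13^64 ≡ 34612, 13^128 ≡ 48932, 13^256 ≡ 56788, 13^512 ≡ 53768, 13^1024 ≡ 46893.
1785 = 1024 + 512 + 128 + 64 + 32 + 16 + 8 + 1, so 13^1785 ≡ 46893·53768·48932·34612·6917·53551·42841·13 ≡ 54491 (mod 57121).
x_0 = 13^1785 mod 57121 = 54491.
x_0 is neither 1 nor 57120, so continue squaring.
x_1 = 54491^2 mod 57121 = 5259.
x_2 = 5259^2 mod 57121 = 10517.
x_3 = 10517^2 mod 57121 = 21033.
x_4 = 21033^2 mod 57121 = 42065.
Reached i = s−1 = 4 without hitting −1: 13 is a Miller–Rabin witness and 57121 is composite.

yes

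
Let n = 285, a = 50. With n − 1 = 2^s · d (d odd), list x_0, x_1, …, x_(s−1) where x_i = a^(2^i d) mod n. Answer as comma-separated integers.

n − 1 = 284 = 2^2 · 71, so s = 2 and d = 71.
x_0 = 50^71 mod 285 = 65.
x_1 = 65^2 mod 285 = 235.

65, 235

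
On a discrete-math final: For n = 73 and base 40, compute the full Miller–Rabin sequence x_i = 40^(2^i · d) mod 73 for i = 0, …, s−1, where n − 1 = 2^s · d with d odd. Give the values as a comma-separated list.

10, 27, 72

n − 1 = 72 = 2^3 · 9, so s = 3 and d = 9.
x_0 = 40^9 mod 73 = 10.
x_1 = 10^2 mod 73 = 27.
x_2 = 27^2 mod 73 = 72.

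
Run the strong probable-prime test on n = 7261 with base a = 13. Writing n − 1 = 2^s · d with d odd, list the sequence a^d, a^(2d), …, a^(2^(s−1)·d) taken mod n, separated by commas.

n − 1 = 7260 = 2^2 · 1815, so s = 2 and d = 1815.
x_0 = 13^1815 mod 7261 = 5707.
x_1 = 5707^2 mod 7261 = 4264.

5707, 4264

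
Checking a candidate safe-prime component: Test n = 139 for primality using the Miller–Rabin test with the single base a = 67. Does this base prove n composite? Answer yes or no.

no

n − 1 = 138 = 2^1 · 69, so s = 1 and d = 69.
x_0 = 67^69 mod 139 = 1.
x_0 = 1, so 67 is not a witness.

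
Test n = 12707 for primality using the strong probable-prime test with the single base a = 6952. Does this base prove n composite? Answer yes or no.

yes

n − 1 = 12706 = 2^1 · 6353, so s = 1 and d = 6353.
x_0 = 6952^6353 mod 12707 = 2566.
x_0 ∉ {1, 12706} and s = 1, so 6952 is a Miller–Rabin witness and 12707 is composite.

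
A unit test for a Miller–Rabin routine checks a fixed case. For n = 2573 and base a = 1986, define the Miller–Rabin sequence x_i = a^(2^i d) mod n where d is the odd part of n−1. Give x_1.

312

n − 1 = 2572 = 2^2 · 643, so s = 2 and d = 643.
x_0 = 1986^643 mod 2573 = 380.
x_1 = 380^2 mod 2573 = 312.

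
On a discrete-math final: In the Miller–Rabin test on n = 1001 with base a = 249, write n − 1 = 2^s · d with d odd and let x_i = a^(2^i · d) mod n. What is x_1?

n − 1 = 1000 = 2^3 · 125, so s = 3 and d = 125.
x_0 = 249^125 mod 1001 = 604.
x_1 = 604^2 mod 1001 = 452.

452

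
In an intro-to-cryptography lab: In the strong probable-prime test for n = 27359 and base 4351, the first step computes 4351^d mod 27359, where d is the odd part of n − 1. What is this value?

n − 1 = 27358 = 2^1 · 13679, so s = 1 and d = 13679.
Repeated squaring mod 27359: 4351^1 ≡ 4351, 4351^2 ≡ 26132, 4351^4 ≡ 784, 4351^8 ≡ 12758, 4351^16 ≡ 7873, 4351^32 ≡ 15994, 4351^64 ≡ 1386, 4351^128 ≡ 5866, 4351^256 ≡ 19693, 4351^512 ≡ 424, 4351^1024 ≡ 15622, 4351^2048 ≡ 4604, 4351^4096 ≡ 20950, 4351^8192 ≡ 9422.
13679 = 8192 + 4096 + 1024 + 256 + 64 + 32 + 8 + 4 + 2 + 1, so 4351^13679 ≡ 9422·20950·15622·19693·1386·15994·12758·784·26132·4351 ≡ 19177 (mod 27359).

19177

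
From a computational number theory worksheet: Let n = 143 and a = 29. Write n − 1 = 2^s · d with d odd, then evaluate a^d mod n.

139

n − 1 = 142 = 2^1 · 71, so s = 1 and d = 71.
Repeated squaring mod 143: 29^1 ≡ 29, 29^2 ≡ 126, 29^4 ≡ 3, 29^8 ≡ 9, 29^16 ≡ 81, 29^32 ≡ 126, 29^64 ≡ 3.
71 = 64 + 4 + 2 + 1, so 29^71 ≡ 3·3·126·29 ≡ 139 (mod 143).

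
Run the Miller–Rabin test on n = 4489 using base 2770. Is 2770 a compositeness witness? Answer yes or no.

n − 1 = 4488 = 2^3 · 561, so s = 3 and d = 561.
x_0 = 2770^561 mod 4489 = 1.
x_0 = 1, so 2770 is not a witness.

no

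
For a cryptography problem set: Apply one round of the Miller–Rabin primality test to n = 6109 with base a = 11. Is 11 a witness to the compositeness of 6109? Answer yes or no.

n − 1 = 6108 = 2^2 · 1527, so s = 2 and d = 1527.
Repeated squaring mod 6109: 11^1 ≡ 11, 11^2 ≡ 121, 11^4 ≡ 2423, 11^8 ≡ 180, 11^16 ≡ 1855, 11^32 ≡ 1658, 11^64 ≡ 6023, 11^128 ≡ 1287, 11^256 ≡ 830, 11^512 ≡ 4692, 11^1024 ≡ 4137.
1527 = 1024 + 256 + 128 + 64 + 32 + 16 + 4 + 2 + 1, so 11^1527 ≡ 4137·830·1287·6023·1658·1855·2423·121·11 ≡ 3028 (mod 6109).
x_0 = 11^1527 mod 6109 = 3028.
x_0 is neither 1 nor 6108, so continue squaring.
x_1 = 3028^2 mod 6109 = 5284.
Reached i = s−1 = 1 without hitting −1: 11 is a Miller–Rabin witness and 6109 is composite.

yes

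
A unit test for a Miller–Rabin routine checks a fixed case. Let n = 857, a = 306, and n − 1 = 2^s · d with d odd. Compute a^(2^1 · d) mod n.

207

n − 1 = 856 = 2^3 · 107, so s = 3 and d = 107.
x_0 = 306^107 mod 857 = 188.
x_1 = 188^2 mod 857 = 207.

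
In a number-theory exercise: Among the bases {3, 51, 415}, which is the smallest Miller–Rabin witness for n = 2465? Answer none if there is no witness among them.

3

n − 1 = 2464 = 2^5 · 77, so s = 5 and d = 77.
Base 3: x_0 = 3^77 mod 2465 = 2018. x_0 is neither 1 nor 2464, so continue squaring. x_1 = 2018^2 mod 2465 = 144. x_2 = 144^2 mod 2465 = 1016. x_3 = 1016^2 mod 2465 = 1886. x_4 = 1886^2 mod 2465 = 1. x_4 = 1 but x_3 ≠ ±1, a nontrivial square root of 1 — 3 is a witness and 2465 is composite.
Base 51: x_0 = 51^77 mod 2465 = 2261. x_0 is neither 1 nor 2464, so continue squaring. x_1 = 2261^2 mod 2465 = 2176. x_2 = 2176^2 mod 2465 = 2176. x_3 = 2176^2 mod 2465 = 2176. x_4 = 2176^2 mod 2465 = 2176. Reached i = s−1 = 4 without hitting −1: 51 is a Miller–Rabin witness and 2465 is composite.
Base 415: x_0 = 415^77 mod 2465 = 550. x_0 is neither 1 nor 2464, so continue squaring. x_1 = 550^2 mod 2465 = 1770. x_2 = 1770^2 mod 2465 = 2350. x_3 = 2350^2 mod 2465 = 900. x_4 = 900^2 mod 2465 = 1480. Reached i = s−1 = 4 without hitting −1: 415 is a Miller–Rabin witness and 2465 is composite.
The smallest witness among the given bases is 3.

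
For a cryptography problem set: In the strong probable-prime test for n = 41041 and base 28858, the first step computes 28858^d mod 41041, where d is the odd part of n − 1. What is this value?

n − 1 = 41040 = 2^4 · 2565, so s = 4 and d = 2565.
Repeated squaring mod 41041: 28858^1 ≡ 28858, 28858^2 ≡ 21233, 28858^4 ≡ 4904, 28858^8 ≡ 40231, 28858^16 ≡ 40485, 28858^32 ≡ 21849, 28858^64 ≡ 30930, 28858^128 ≡ 40231, 28858^256 ≡ 40485, 28858^512 ≡ 21849, 28858^1024 ≡ 30930, 28858^2048 ≡ 40231.
2565 = 2048 + 512 + 4 + 1, so 28858^2565 ≡ 40231·21849·4904·28858 ≡ 17480 (mod 41041).

17480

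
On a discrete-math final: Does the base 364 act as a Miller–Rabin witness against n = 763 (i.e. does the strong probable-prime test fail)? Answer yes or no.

yes

n − 1 = 762 = 2^1 · 381, so s = 1 and d = 381.
x_0 = 364^381 mod 763 = 686.
x_0 ∉ {1, 762} and s = 1, so 364 is a Miller–Rabin witness and 763 is composite.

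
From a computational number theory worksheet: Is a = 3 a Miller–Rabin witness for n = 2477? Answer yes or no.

no

n − 1 = 2476 = 2^2 · 619, so s = 2 and d = 619.
Repeated squaring mod 2477: 3^1 ≡ 3, 3^2 ≡ 9, 3^4 ≡ 81, 3^8 ≡ 1607, 3^16 ≡ 1415, 3^32 ≡ 809, 3^64 ≡ 553, 3^128 ≡ 1138, 3^256 ≡ 2050, 3^512 ≡ 1508.
619 = 512 + 64 + 32 + 8 + 2 + 1, so 3^619 ≡ 1508·553·809·1607·9·3 ≡ 915 (mod 2477).
x_0 = 3^619 mod 2477 = 915.
x_0 is neither 1 nor 2476, so continue squaring.
x_1 = 915^2 mod 2477 = 2476.
x_1 ≡ −1, so 3 is not a witness.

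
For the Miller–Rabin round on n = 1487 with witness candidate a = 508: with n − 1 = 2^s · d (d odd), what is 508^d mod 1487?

n − 1 = 1486 = 2^1 · 743, so s = 1 and d = 743.
508^743 mod 1487 = 1.

1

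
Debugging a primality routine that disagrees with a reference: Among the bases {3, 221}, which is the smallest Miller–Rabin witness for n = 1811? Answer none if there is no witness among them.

n − 1 = 1810 = 2^1 · 905, so s = 1 and d = 905.
Base 3: x_0 = 3^905 mod 1811 = 1. x_0 = 1, so 3 is not a witness.
Base 221: x_0 = 221^905 mod 1811 = 1. x_0 = 1, so 221 is not a witness.
No listed base is a witness for 1811.

none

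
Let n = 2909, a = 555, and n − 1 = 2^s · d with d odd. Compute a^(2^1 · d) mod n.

1

n − 1 = 2908 = 2^2 · 727, so s = 2 and d = 727.
x_0 = 555^727 mod 2909 = 1.
x_1 = 1^2 mod 2909 = 1.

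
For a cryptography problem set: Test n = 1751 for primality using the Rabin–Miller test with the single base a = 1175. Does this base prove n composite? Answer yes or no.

n − 1 = 1750 = 2^1 · 875, so s = 1 and d = 875.
x_0 = 1175^875 mod 1751 = 382.
x_0 ∉ {1, 1750} and s = 1, so 1175 is a Miller–Rabin witness and 1751 is composite.

yes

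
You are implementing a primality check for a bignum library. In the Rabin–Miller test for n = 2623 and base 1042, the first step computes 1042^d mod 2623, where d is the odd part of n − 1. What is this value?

2492

n − 1 = 2622 = 2^1 · 1311, so s = 1 and d = 1311.
Repeated squaring mod 2623: 1042^1 ≡ 1042, 1042^2 ≡ 2465, 1042^4 ≡ 1357, 1042^8 ≡ 103, 1042^16 ≡ 117, 1042^32 ≡ 574, 1042^64 ≡ 1601, 1042^128 ≡ 530, 1042^256 ≡ 239, 1042^512 ≡ 2038, 1042^1024 ≡ 1235.
1311 = 1024 + 256 + 16 + 8 + 4 + 2 + 1, so 1042^1311 ≡ 1235·239·117·103·1357·2465·1042 ≡ 2492 (mod 2623).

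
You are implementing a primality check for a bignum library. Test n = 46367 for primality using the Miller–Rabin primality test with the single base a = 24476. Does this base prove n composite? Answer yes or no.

yes

n − 1 = 46366 = 2^1 · 23183, so s = 1 and d = 23183.
x_0 = 24476^23183 mod 46367 = 37212.
x_0 ∉ {1, 46366} and s = 1, so 24476 is a Miller–Rabin witness and 46367 is composite.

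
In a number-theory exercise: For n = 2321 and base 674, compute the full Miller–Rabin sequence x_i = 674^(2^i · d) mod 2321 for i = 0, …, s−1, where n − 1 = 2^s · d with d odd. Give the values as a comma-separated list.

1937, 1233, 34, 1156

n − 1 = 2320 = 2^4 · 145, so s = 4 and d = 145.
x_0 = 674^145 mod 2321 = 1937.
x_1 = 1937^2 mod 2321 = 1233.
x_2 = 1233^2 mod 2321 = 34.
x_3 = 34^2 mod 2321 = 1156.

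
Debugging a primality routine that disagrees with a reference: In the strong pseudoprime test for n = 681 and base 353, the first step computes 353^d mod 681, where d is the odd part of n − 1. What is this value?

395

n − 1 = 680 = 2^3 · 85, so s = 3 and d = 85.
353^85 mod 681 = 395.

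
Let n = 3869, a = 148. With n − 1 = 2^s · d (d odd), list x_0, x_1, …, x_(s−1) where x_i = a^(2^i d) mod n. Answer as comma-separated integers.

n − 1 = 3868 = 2^2 · 967, so s = 2 and d = 967.
x_0 = 148^967 mod 3869 = 16.
x_1 = 16^2 mod 3869 = 256.

16, 256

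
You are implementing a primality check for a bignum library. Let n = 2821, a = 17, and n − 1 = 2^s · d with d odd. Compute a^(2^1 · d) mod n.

1

n − 1 = 2820 = 2^2 · 705, so s = 2 and d = 705.
x_0 = 17^705 mod 2821 = 2820.
x_1 = 2820^2 mod 2821 = 1.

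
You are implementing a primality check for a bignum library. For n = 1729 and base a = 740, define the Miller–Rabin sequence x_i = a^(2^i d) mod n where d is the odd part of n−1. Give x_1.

1

n − 1 = 1728 = 2^6 · 27, so s = 6 and d = 27.
By repeated squaring, 740^27 ≡ 1728 (mod 1729).
x_0 = 1728.
x_1 = 1728^2 mod 1729 = 1.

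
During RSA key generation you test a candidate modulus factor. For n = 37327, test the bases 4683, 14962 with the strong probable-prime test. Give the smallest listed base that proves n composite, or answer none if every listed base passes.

4683

n − 1 = 37326 = 2^1 · 18663, so s = 1 and d = 18663.
Base 4683: x_0 = 4683^18663 mod 37327 = 3647. x_0 ∉ {1, 37326} and s = 1, so 4683 is a Miller–Rabin witness and 37327 is composite.
Base 14962: x_0 = 14962^18663 mod 37327 = 37014. x_0 ∉ {1, 37326} and s = 1, so 14962 is a Miller–Rabin witness and 37327 is composite.
The smallest witness among the given bases is 4683.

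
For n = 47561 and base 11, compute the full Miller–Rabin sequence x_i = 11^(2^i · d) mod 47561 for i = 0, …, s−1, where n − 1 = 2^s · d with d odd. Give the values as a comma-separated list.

n − 1 = 47560 = 2^3 · 5945, so s = 3 and d = 5945.
x_0 = 11^5945 mod 47561 = 25532.
x_1 = 25532^2 mod 47561 = 11958.
x_2 = 11958^2 mod 47561 = 25398.

25532, 11958, 25398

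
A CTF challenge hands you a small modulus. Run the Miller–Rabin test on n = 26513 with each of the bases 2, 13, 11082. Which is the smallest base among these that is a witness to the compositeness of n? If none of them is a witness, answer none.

none

n − 1 = 26512 = 2^4 · 1657, so s = 4 and d = 1657.
Base 2: x_0 = 2^1657 mod 26513 = 2710. x_0 is neither 1 nor 26512, so continue squaring. x_1 = 2710^2 mod 26513 = 26512. x_1 ≡ −1, so 2 is not a witness.
Base 13: x_0 = 13^1657 mod 26513 = 5584. x_0 is neither 1 nor 26512, so continue squaring. x_1 = 5584^2 mod 26513 = 1768. x_2 = 1768^2 mod 26513 = 23803. x_3 = 23803^2 mod 26513 = 26512. x_3 ≡ −1, so 13 is not a witness.
Base 11082: x_0 = 11082^1657 mod 26513 = 6283. x_0 is neither 1 nor 26512, so continue squaring. x_1 = 6283^2 mod 26513 = 24745. x_2 = 24745^2 mod 26513 = 23803. x_3 = 23803^2 mod 26513 = 26512. x_3 ≡ −1, so 11082 is not a witness.
No listed base is a witness for 26513.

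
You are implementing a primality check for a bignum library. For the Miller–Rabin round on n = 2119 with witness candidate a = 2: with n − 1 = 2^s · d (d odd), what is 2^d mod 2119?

99

n − 1 = 2118 = 2^1 · 1059, so s = 1 and d = 1059.
By repeated squaring, 2^1059 ≡ 99 (mod 2119).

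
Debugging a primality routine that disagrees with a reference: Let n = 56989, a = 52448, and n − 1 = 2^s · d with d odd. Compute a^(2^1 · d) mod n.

n − 1 = 56988 = 2^2 · 14247, so s = 2 and d = 14247.
Repeated squaring mod 56989: 52448^1 ≡ 52448, 52448^2 ≡ 47652, 52448^4 ≡ 43388, 52448^8 ≡ 907, 52448^16 ≡ 24803, 52448^32 ≡ 49543, 52448^64 ≡ 49608, 52448^128 ≡ 54666, 52448^256 ≡ 39363, 52448^512 ≡ 28837, 52448^1024 ≡ 46070, 52448^2048 ≡ 3573, 52448^4096 ≡ 793, 52448^8192 ≡ 1970.
14247 = 8192 + 4096 + 1024 + 512 + 256 + 128 + 32 + 4 + 2 + 1, so 52448^14247 ≡ 1970·793·46070·28837·39363·54666·49543·43388·47652·52448 ≡ 56988 (mod 56989).
x_0 = 56988.
x_1 = 56988^2 mod 56989 = 1.

1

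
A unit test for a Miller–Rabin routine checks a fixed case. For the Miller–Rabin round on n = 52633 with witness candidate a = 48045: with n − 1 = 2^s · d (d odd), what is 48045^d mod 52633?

n − 1 = 52632 = 2^3 · 6579, so s = 3 and d = 6579.
Repeated squaring mod 52633: 48045^1 ≡ 48045, 48045^2 ≡ 49177, 48045^4 ≡ 48878, 48045^8 ≡ 47014, 48045^16 ≡ 45994, 48045^32 ≡ 22500, 48045^64 ≡ 25806, 48045^128 ≡ 36920, 48045^256 ≡ 49599, 48045^512 ≡ 47014, 48045^1024 ≡ 45994, 48045^2048 ≡ 22500, 48045^4096 ≡ 25806.
6579 = 4096 + 2048 + 256 + 128 + 32 + 16 + 2 + 1, so 48045^6579 ≡ 25806·22500·49599·36920·22500·45994·49177·48045 ≡ 15758 (mod 52633).

15758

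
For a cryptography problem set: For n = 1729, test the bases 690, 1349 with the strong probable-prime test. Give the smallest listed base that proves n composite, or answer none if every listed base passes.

1349

n − 1 = 1728 = 2^6 · 27, so s = 6 and d = 27.
Base 690: x_0 = 690^27 mod 1729 = 1. x_0 = 1, so 690 is not a witness.
Base 1349: x_0 = 1349^27 mod 1729 = 1273. x_0 is neither 1 nor 1728, so continue squaring. x_1 = 1273^2 mod 1729 = 456. x_2 = 456^2 mod 1729 = 456. x_3 = 456^2 mod 1729 = 456. x_4 = 456^2 mod 1729 = 456. x_5 = 456^2 mod 1729 = 456. Reached i = s−1 = 5 without hitting −1: 1349 is a Miller–Rabin witness and 1729 is composite.
The smallest witness among the given bases is 1349.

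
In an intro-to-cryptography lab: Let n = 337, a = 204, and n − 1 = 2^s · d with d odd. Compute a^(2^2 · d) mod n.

189

n − 1 = 336 = 2^4 · 21, so s = 4 and d = 21.
By repeated squaring, 204^21 ≡ 59 (mod 337).
x_0 = 59.
x_1 = 59^2 mod 337 = 111.
x_2 = 111^2 mod 337 = 189.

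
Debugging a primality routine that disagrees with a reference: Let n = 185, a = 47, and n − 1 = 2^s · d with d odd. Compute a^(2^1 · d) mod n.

84

n − 1 = 184 = 2^3 · 23, so s = 3 and d = 23.
x_0 = 47^23 mod 185 = 63.
x_1 = 63^2 mod 185 = 84.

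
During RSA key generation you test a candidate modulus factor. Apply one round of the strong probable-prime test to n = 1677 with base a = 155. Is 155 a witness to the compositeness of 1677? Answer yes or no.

yes

n − 1 = 1676 = 2^2 · 419, so s = 2 and d = 419.
Repeated squaring mod 1677: 155^1 ≡ 155, 155^2 ≡ 547, 155^4 ≡ 703, 155^8 ≡ 1171, 155^16 ≡ 1132, 155^32 ≡ 196, 155^64 ≡ 1522, 155^128 ≡ 547, 155^256 ≡ 703.
419 = 256 + 128 + 32 + 2 + 1, so 155^419 ≡ 703·547·196·547·155 ≡ 779 (mod 1677).
x_0 = 155^419 mod 1677 = 779.
x_0 is neither 1 nor 1676, so continue squaring.
x_1 = 779^2 mod 1677 = 1444.
Reached i = s−1 = 1 without hitting −1: 155 is a Miller–Rabin witness and 1677 is composite.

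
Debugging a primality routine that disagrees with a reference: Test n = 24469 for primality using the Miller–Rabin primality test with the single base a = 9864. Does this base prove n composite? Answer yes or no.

no

n − 1 = 24468 = 2^2 · 6117, so s = 2 and d = 6117.
Repeated squaring mod 24469: 9864^1 ≡ 9864, 9864^2 ≡ 9752, 9864^4 ≡ 14970, 9864^8 ≡ 13798, 9864^16 ≡ 15984, 9864^32 ≡ 7427, 9864^64 ≡ 7203, 9864^128 ≡ 8929, 9864^256 ≡ 7039, 9864^512 ≡ 22265, 9864^1024 ≡ 12754, 9864^2048 ≡ 19073, 9864^4096 ≡ 23175.
6117 = 4096 + 1024 + 512 + 256 + 128 + 64 + 32 + 4 + 1, so 9864^6117 ≡ 23175·12754·22265·7039·8929·7203·7427·14970·9864 ≡ 1 (mod 24469).
x_0 = 9864^6117 mod 24469 = 1.
x_0 = 1, so 9864 is not a witness.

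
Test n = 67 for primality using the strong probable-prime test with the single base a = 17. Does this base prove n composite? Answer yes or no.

n − 1 = 66 = 2^1 · 33, so s = 1 and d = 33.
By repeated squaring, 17^33 ≡ 1 (mod 67).
x_0 = 17^33 mod 67 = 1.
x_0 = 1, so 17 is not a witness.

no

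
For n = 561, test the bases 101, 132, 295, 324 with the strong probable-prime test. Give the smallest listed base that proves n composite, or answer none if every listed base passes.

132

n − 1 = 560 = 2^4 · 35, so s = 4 and d = 35.
Base 101: x_0 = 101^35 mod 561 = 560. x_0 = 560 ≡ −1, so 101 is not a witness.
Base 132: x_0 = 132^35 mod 561 = 429. x_0 is neither 1 nor 560, so continue squaring. x_1 = 429^2 mod 561 = 33. x_2 = 33^2 mod 561 = 528. x_3 = 528^2 mod 561 = 528. Reached i = s−1 = 3 without hitting −1: 132 is a Miller–Rabin witness and 561 is composite.
Base 295: x_0 = 295^35 mod 561 = 199. x_0 is neither 1 nor 560, so continue squaring. x_1 = 199^2 mod 561 = 331. x_2 = 331^2 mod 561 = 166. x_3 = 166^2 mod 561 = 67. Reached i = s−1 = 3 without hitting −1: 295 is a Miller–Rabin witness and 561 is composite.
Base 324: x_0 = 324^35 mod 561 = 375. x_0 is neither 1 nor 560, so continue squaring. x_1 = 375^2 mod 561 = 375. x_2 = 375^2 mod 561 = 375. x_3 = 375^2 mod 561 = 375. Reached i = s−1 = 3 without hitting −1: 324 is a Miller–Rabin witness and 561 is composite.
The smallest witness among the given bases is 132.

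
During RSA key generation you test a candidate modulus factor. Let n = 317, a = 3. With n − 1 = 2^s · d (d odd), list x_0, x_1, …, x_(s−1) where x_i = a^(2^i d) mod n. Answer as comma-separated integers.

203, 316

n − 1 = 316 = 2^2 · 79, so s = 2 and d = 79.
x_0 = 3^79 mod 317 = 203.
x_1 = 203^2 mod 317 = 316.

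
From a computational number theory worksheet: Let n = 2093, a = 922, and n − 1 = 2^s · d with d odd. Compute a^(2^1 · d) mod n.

508

n − 1 = 2092 = 2^2 · 523, so s = 2 and d = 523.
x_0 = 922^523 mod 2093 = 1559.
x_1 = 1559^2 mod 2093 = 508.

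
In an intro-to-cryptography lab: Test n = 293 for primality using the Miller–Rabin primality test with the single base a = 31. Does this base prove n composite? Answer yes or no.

n − 1 = 292 = 2^2 · 73, so s = 2 and d = 73.
x_0 = 31^73 mod 293 = 292.
x_0 = 292 ≡ −1, so 31 is not a witness.

no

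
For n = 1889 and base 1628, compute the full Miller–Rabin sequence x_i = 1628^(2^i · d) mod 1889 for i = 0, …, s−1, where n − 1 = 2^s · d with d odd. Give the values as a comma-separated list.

1888, 1, 1, 1, 1

n − 1 = 1888 = 2^5 · 59, so s = 5 and d = 59.
x_0 = 1628^59 mod 1889 = 1888.
x_1 = 1888^2 mod 1889 = 1.
x_2 = 1^2 mod 1889 = 1.
x_3 = 1^2 mod 1889 = 1.
x_4 = 1^2 mod 1889 = 1.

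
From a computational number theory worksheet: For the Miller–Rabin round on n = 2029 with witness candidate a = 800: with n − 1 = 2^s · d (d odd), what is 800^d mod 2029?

n − 1 = 2028 = 2^2 · 507, so s = 2 and d = 507.
800^507 mod 2029 = 992.

992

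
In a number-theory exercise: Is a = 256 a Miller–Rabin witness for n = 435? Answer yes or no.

no

n − 1 = 434 = 2^1 · 217, so s = 1 and d = 217.
x_0 = 256^217 mod 435 = 1.
x_0 = 1, so 256 is not a witness.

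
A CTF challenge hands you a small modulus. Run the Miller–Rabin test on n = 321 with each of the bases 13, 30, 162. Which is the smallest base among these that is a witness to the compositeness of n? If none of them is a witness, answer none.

n − 1 = 320 = 2^6 · 5, so s = 6 and d = 5.
Base 13: x_0 = 13^5 mod 321 = 217. x_0 is neither 1 nor 320, so continue squaring. x_1 = 217^2 mod 321 = 223. x_2 = 223^2 mod 321 = 295. x_3 = 295^2 mod 321 = 34. x_4 = 34^2 mod 321 = 193. x_5 = 193^2 mod 321 = 13. Reached i = s−1 = 5 without hitting −1: 13 is a Miller–Rabin witness and 321 is composite.
Base 30: x_0 = 30^5 mod 321 = 300. x_0 is neither 1 nor 320, so continue squaring. x_1 = 300^2 mod 321 = 120. x_2 = 120^2 mod 321 = 276. x_3 = 276^2 mod 321 = 99. x_4 = 99^2 mod 321 = 171. x_5 = 171^2 mod 321 = 30. Reached i = s−1 = 5 without hitting −1: 30 is a Miller–Rabin witness and 321 is composite.
Base 162: x_0 = 162^5 mod 321 = 138. x_0 is neither 1 nor 320, so continue squaring. x_1 = 138^2 mod 321 = 105. x_2 = 105^2 mod 321 = 111. x_3 = 111^2 mod 321 = 123. x_4 = 123^2 mod 321 = 42. x_5 = 42^2 mod 321 = 159. Reached i = s−1 = 5 without hitting −1: 162 is a Miller–Rabin witness and 321 is composite.
The smallest witness among the given bases is 13.

13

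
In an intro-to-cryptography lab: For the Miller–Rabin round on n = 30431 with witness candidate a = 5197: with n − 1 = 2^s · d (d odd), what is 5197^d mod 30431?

n − 1 = 30430 = 2^1 · 15215, so s = 1 and d = 15215.
5197^15215 mod 30431 = 1.

1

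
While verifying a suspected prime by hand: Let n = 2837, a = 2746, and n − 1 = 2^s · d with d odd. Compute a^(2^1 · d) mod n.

n − 1 = 2836 = 2^2 · 709, so s = 2 and d = 709.
Repeated squaring mod 2837: 2746^1 ≡ 2746, 2746^2 ≡ 2607, 2746^4 ≡ 1834, 2746^8 ≡ 1711, 2746^16 ≡ 2574, 2746^32 ≡ 1081, 2746^64 ≡ 2554, 2746^128 ≡ 653, 2746^256 ≡ 859, 2746^512 ≡ 261.
709 = 512 + 128 + 64 + 4 + 1, so 2746^709 ≡ 261·653·2554·1834·2746 ≡ 2836 (mod 2837).
x_0 = 2836.
x_1 = 2836^2 mod 2837 = 1.

1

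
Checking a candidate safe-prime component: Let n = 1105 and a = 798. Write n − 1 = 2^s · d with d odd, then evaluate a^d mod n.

798

n − 1 = 1104 = 2^4 · 69, so s = 4 and d = 69.
By repeated squaring, 798^69 ≡ 798 (mod 1105).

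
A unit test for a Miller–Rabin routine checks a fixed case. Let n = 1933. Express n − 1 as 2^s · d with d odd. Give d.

483

Halving: 1932 → 966 → 483; 483 is odd.
So 1932 = 2^2 · 483.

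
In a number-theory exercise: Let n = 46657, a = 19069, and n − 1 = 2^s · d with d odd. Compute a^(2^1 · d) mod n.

n − 1 = 46656 = 2^6 · 729, so s = 6 and d = 729.
Repeated squaring mod 46657: 19069^1 ≡ 19069, 19069^2 ≡ 28760, 19069^4 ≡ 2304, 19069^8 ≡ 36175, 19069^16 ≡ 41746, 19069^32 ≡ 42909, 19069^64 ≡ 3747, 19069^128 ≡ 42909, 19069^256 ≡ 3747, 19069^512 ≡ 42909.
729 = 512 + 128 + 64 + 16 + 8 + 1, so 19069^729 ≡ 42909·42909·3747·41746·36175·19069 ≡ 8393 (mod 46657).
x_0 = 8393.
x_1 = 8393^2 mod 46657 = 37036.

37036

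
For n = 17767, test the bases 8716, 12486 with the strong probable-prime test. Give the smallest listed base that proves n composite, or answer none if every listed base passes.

n − 1 = 17766 = 2^1 · 8883, so s = 1 and d = 8883.
Base 8716: x_0 = 8716^8883 mod 17767 = 1. x_0 = 1, so 8716 is not a witness.
Base 12486: x_0 = 12486^8883 mod 17767 = 17766. x_0 = 17766 ≡ −1, so 12486 is not a witness.
No listed base is a witness for 17767.

none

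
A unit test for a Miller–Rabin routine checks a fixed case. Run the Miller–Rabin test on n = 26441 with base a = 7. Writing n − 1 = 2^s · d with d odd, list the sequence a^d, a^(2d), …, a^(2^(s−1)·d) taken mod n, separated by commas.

5581, 63, 3969

n − 1 = 26440 = 2^3 · 3305, so s = 3 and d = 3305.
x_0 = 7^3305 mod 26441 = 5581.
x_1 = 5581^2 mod 26441 = 63.
x_2 = 63^2 mod 26441 = 3969.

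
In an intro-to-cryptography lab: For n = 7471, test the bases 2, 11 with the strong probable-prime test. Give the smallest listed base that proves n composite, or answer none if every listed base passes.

2

n − 1 = 7470 = 2^1 · 3735, so s = 1 and d = 3735.
Base 2: x_0 = 2^3735 mod 7471 = 2884. x_0 ∉ {1, 7470} and s = 1, so 2 is a Miller–Rabin witness and 7471 is composite.
Base 11: x_0 = 11^3735 mod 7471 = 3967. x_0 ∉ {1, 7470} and s = 1, so 11 is a Miller–Rabin witness and 7471 is composite.
The smallest witness among the given bases is 2.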